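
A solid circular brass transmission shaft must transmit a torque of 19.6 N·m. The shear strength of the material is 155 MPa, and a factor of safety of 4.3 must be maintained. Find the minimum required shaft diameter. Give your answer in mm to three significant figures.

d = 14.0 mm

Allowable shear stress τ_allow = 155/4.3 = 36.05 MPa.
For a solid shaft τ = 16T/(πd³), so d³ = 16T/(π τ_allow) = 16×19600/(π×36.05) = 2769 mm³.
d = (2769)^(1/3) = 14.04 mm.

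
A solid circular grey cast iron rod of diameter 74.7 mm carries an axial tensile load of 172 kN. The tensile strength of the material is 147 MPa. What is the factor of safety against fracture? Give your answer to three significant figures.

n = 3.75

A = πd²/4 = 4383 mm².
σ = F/A = 172000/4383 = 39.25 MPa.
n = 147/39.25 = 3.746.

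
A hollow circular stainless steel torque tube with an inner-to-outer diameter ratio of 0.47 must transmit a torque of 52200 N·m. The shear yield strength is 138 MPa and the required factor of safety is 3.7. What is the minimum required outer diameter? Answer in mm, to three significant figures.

d_o = 196 mm

τ_allow = 138/3.7 = 37.30 MPa.
For a hollow shaft τ = 16T/[πd_o³(1−k⁴)] with k = 0.47, so 1−k⁴ = 0.9512.
d_o³ = 16T/[π τ_allow (1−k⁴)] = 16×5.2200×10^7/(π×37.30×0.9512) = 7.494×10^6 mm³.
d_o = 195.7 mm.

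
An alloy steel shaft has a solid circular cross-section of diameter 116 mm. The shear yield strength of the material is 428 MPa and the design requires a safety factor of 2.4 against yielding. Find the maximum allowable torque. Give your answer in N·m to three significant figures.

T_allow = 54700 N·m

τ_allow = 428/2.4 = 178.3 MPa.
For a solid shaft T_allow = τ_allow·πd³/16; πd³/16 = π×116³/16 = 306500 mm³.
T_allow = 178.3×306500 = 5.466×10^7 N·mm = 54660 N·m.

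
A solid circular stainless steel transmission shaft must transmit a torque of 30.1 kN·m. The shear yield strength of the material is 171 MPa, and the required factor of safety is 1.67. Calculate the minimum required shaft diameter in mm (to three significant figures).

d = 114 mm

Allowable shear stress τ_allow = 171/1.67 = 102.4 MPa.
For a solid shaft τ = 16T/(πd³), so d³ = 16T/(π τ_allow) = 16×3.0100×10^7/(π×102.4) = 1.497×10^6 mm³.
d = (1.497×10^6)^(1/3) = 114.4 mm.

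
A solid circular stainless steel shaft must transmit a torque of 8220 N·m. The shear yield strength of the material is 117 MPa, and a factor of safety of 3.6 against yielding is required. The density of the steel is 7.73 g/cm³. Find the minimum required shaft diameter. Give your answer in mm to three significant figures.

d = 109 mm

Allowable shear stress τ_allow = 117/3.6 = 32.50 MPa.
For a solid shaft τ = 16T/(πd³), so d³ = 16T/(π τ_allow) = 16×8220000/(π×32.50) = 1.288×10^6 mm³.
d = (1.288×10^6)^(1/3) = 108.8 mm.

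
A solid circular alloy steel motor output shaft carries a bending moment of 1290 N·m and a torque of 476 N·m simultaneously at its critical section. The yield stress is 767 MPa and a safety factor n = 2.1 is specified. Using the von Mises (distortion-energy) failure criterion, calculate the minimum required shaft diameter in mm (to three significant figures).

σ_allow = σ_y/n = 767/2.1 = 365.2 MPa.
For a solid shaft σ_b = 32M/(πd³) and τ = 16T/(πd³), so the von Mises stress is σ' = (16/πd³)·√(4M²+3T²).
√(4M²+3T²) = √(4×(1.290×10^6)² + 3×(476000)²) = 2.709×10^6 N·mm.
d³ = 16×2.709×10^6/(π×365.2) = 37770 mm³.
d = 33.55 mm.

d = 33.6 mm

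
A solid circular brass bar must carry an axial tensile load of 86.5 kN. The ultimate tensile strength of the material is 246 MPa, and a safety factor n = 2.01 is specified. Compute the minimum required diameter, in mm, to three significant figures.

d = 30.0 mm

Allowable stress σ_allow = 246/2.01 = 122.4 MPa.
Required area A = F/σ_allow = 86500/122.4 = 706.8 mm².
A = πd²/4 → d = √(4A/π) = 30.00 mm.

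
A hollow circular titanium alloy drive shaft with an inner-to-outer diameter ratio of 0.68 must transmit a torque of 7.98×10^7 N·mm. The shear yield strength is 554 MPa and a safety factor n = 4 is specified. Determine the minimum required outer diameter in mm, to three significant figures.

τ_allow = 554/4 = 138.5 MPa.
For a hollow shaft τ = 16T/[πd_o³(1−k⁴)] with k = 0.68, so 1−k⁴ = 0.7862.
d_o³ = 16T/[π τ_allow (1−k⁴)] = 16×7.9800×10^7/(π×138.5×0.7862) = 3.732×10^6 mm³.
d_o = 155.1 mm.

d_o = 155 mm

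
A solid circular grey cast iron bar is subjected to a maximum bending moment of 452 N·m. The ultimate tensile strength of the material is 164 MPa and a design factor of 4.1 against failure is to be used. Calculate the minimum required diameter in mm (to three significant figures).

σ_allow = 164/4.1 = 40.00 MPa.
For a solid circular section σ = 32M/(πd³), so d³ = 32M/(π σ_allow) = 32×452000/(π×40.00) = 115100 mm³.
d = 48.64 mm.

d = 48.6 mm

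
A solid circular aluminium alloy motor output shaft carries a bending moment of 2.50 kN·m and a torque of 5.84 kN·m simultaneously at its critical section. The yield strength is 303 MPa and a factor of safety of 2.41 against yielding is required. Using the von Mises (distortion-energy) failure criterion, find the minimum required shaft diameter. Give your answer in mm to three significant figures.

d = 77.0 mm

σ_allow = σ_y/n = 303/2.41 = 125.7 MPa.
For a solid shaft σ_b = 32M/(πd³) and τ = 16T/(πd³), so the von Mises stress is σ' = (16/πd³)·√(4M²+3T²).
√(4M²+3T²) = √(4×(2.500×10^6)² + 3×(5.840×10^6)²) = 1.128×10^7 N·mm.
d³ = 16×1.128×10^7/(π×125.7) = 457100 mm³.
d = 77.03 mm.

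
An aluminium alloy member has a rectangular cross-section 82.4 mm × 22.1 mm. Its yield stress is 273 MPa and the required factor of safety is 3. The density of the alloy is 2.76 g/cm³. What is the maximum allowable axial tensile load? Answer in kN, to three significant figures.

σ_allow = 273/3 = 91.00 MPa.
A = 82.4×22.1 = 1821 mm².
F_allow = σ_allow × A = 91.00×1821 = 165700 N.

F_allow = 166 kN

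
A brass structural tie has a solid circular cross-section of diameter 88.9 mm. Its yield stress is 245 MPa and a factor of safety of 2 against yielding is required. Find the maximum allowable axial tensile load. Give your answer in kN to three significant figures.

σ_allow = 245/2 = 122.5 MPa.
A = πd²/4 = π×88.9²/4 = 6207 mm².
F_allow = σ_allow × A = 122.5×6207 = 760400 N.

F_allow = 760 kN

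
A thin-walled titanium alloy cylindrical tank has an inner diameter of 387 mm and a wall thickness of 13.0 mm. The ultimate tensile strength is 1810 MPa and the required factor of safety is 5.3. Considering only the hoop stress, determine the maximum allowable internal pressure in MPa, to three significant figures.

σ_allow = 1810/5.3 = 341.5 MPa.
σ_h = pD/(2t) → p_allow = 2σ_allow t/D = 2×341.5×13.0/387 = 22.94 MPa.

p_allow = 22.9 MPa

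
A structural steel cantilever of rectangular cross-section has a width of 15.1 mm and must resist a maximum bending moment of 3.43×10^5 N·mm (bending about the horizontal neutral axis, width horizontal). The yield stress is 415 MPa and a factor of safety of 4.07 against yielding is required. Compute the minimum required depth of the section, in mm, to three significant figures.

h = 36.6 mm

σ_allow = 415/4.07 = 102.0 MPa.
For a rectangular section σ = 6M/(bh²), so h² = 6M/(b σ_allow) = 6×343000/(15.1×102.0) = 1337 mm².
h = 36.56 mm.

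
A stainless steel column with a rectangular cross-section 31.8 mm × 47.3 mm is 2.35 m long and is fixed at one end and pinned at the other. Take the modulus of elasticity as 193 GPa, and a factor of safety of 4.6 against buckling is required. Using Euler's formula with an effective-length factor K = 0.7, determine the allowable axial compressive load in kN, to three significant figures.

P_allow = 19.4 kN

Buckling occurs about the weak axis: I_min = h·b³/12 = 47.3×31.8³/12 = 126800 mm⁴ (b = 31.8 mm is the smaller dimension).
Effective length L_e = KL = 0.7×2.35 m = 1645 mm.
Euler critical load P_cr = π²EI/L_e² = π²×193000×126800/1645² = 89220 N.
P_allow = P_cr/n = 89220/4.6 = 19400 N.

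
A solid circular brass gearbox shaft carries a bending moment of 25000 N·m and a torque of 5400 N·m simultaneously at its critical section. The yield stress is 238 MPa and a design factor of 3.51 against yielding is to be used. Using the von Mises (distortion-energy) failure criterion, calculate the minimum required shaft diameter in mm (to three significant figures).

d = 156 mm

σ_allow = σ_y/n = 238/3.51 = 67.81 MPa.
For a solid shaft σ_b = 32M/(πd³) and τ = 16T/(πd³), so the von Mises stress is σ' = (16/πd³)·√(4M²+3T²).
√(4M²+3T²) = √(4×(2.500×10^7)² + 3×(5.400×10^6)²) = 5.087×10^7 N·mm.
d³ = 16×5.087×10^7/(π×67.81) = 3.821×10^6 mm³.
d = 156.3 mm.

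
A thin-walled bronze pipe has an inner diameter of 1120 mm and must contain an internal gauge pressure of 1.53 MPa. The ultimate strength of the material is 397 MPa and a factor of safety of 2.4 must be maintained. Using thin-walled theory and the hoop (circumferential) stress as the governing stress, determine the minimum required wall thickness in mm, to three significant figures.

t = 5.18 mm

σ_allow = 397/2.4 = 165.4 MPa.
Hoop stress σ_h = pD/(2t), so t = pD/(2σ_allow) = 1.53×1120/(2×165.4) = 5.180 mm.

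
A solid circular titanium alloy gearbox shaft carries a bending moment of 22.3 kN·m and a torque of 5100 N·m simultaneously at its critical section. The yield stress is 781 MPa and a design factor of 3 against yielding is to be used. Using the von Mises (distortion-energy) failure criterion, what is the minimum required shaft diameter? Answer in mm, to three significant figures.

σ_allow = σ_y/n = 781/3 = 260.3 MPa.
For a solid shaft σ_b = 32M/(πd³) and τ = 16T/(πd³), so the von Mises stress is σ' = (16/πd³)·√(4M²+3T²).
√(4M²+3T²) = √(4×(2.230×10^7)² + 3×(5.100×10^6)²) = 4.547×10^7 N·mm.
d³ = 16×4.547×10^7/(π×260.3) = 889500 mm³.
d = 96.17 mm.

d = 96.2 mm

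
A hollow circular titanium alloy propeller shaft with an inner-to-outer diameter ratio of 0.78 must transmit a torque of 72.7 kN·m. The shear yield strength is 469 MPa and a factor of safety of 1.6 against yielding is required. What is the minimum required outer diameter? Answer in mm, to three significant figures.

τ_allow = 469/1.6 = 293.1 MPa.
For a hollow shaft τ = 16T/[πd_o³(1−k⁴)] with k = 0.78, so 1−k⁴ = 0.6298.
d_o³ = 16T/[π τ_allow (1−k⁴)] = 16×7.2700×10^7/(π×293.1×0.6298) = 2.005×10^6 mm³.
d_o = 126.1 mm.

d_o = 126 mm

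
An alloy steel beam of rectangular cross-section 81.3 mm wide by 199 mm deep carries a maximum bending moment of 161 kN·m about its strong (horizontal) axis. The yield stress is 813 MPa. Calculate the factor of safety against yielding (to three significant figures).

n = 2.71

Section modulus S = bh²/6 = 81.3×199²/6 = 536600 mm³.
σ = M/S = 1.6100×10^8/536600 = 300.0 MPa.
n = 813/300.0 = 2.710.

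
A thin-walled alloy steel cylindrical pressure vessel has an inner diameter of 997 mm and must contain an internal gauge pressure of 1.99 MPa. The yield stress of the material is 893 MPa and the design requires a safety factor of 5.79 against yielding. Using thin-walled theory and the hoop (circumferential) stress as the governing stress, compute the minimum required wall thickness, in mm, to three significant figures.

σ_allow = 893/5.79 = 154.2 MPa.
Hoop stress σ_h = pD/(2t), so t = pD/(2σ_allow) = 1.99×997/(2×154.2) = 6.432 mm.

t = 6.43 mm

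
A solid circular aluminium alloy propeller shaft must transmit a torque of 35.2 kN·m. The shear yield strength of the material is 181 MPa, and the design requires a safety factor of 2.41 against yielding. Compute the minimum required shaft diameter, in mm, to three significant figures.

d = 134 mm

Allowable shear stress τ_allow = 181/2.41 = 75.10 MPa.
For a solid shaft τ = 16T/(πd³), so d³ = 16T/(π τ_allow) = 16×3.5200×10^7/(π×75.10) = 2.387×10^6 mm³.
d = (2.387×10^6)^(1/3) = 133.6 mm.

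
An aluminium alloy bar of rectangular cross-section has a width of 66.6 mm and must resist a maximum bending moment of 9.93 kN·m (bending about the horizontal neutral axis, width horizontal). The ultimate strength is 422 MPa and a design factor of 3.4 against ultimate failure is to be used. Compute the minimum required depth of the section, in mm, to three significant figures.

h = 84.9 mm

σ_allow = 422/3.4 = 124.1 MPa.
For a rectangular section σ = 6M/(bh²), so h² = 6M/(b σ_allow) = 6×9930000/(66.6×124.1) = 7208 mm².
h = 84.90 mm.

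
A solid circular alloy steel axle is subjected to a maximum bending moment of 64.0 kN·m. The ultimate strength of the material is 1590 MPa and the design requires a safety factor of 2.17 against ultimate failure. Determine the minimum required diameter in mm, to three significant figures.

σ_allow = 1590/2.17 = 732.7 MPa.
For a solid circular section σ = 32M/(πd³), so d³ = 32M/(π σ_allow) = 32×6.4000×10^7/(π×732.7) = 889700 mm³.
d = 96.18 mm.

d = 96.2 mm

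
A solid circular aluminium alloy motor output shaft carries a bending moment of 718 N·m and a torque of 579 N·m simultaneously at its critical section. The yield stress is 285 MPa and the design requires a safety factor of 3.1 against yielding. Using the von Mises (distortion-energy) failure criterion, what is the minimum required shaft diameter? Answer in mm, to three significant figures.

d = 46.0 mm

σ_allow = σ_y/n = 285/3.1 = 91.94 MPa.
For a solid shaft σ_b = 32M/(πd³) and τ = 16T/(πd³), so the von Mises stress is σ' = (16/πd³)·√(4M²+3T²).
√(4M²+3T²) = √(4×(718000)² + 3×(579000)²) = 1.752×10^6 N·mm.
d³ = 16×1.752×10^6/(π×91.94) = 97030 mm³.
d = 45.95 mm.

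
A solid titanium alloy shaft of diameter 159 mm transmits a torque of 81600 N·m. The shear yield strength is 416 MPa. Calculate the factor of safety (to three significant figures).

n = 4.02

τ = 16T/(πd³) = 16×8.1600×10^7/(π×159³) = 103.4 MPa.
n = τ_limit/τ = 416/103.4 = 4.024.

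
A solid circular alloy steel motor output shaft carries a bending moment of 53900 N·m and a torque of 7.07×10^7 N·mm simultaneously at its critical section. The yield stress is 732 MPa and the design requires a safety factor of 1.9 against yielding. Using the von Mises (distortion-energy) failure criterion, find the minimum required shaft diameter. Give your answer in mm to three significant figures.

σ_allow = σ_y/n = 732/1.9 = 385.3 MPa.
For a solid shaft σ_b = 32M/(πd³) and τ = 16T/(πd³), so the von Mises stress is σ' = (16/πd³)·√(4M²+3T²).
√(4M²+3T²) = √(4×(5.390×10^7)² + 3×(7.070×10^7)²) = 1.631×10^8 N·mm.
d³ = 16×1.631×10^8/(π×385.3) = 2.157×10^6 mm³.
d = 129.2 mm.

d = 129 mm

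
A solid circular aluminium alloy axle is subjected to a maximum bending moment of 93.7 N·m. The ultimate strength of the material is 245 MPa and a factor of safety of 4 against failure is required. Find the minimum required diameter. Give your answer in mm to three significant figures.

σ_allow = 245/4 = 61.25 MPa.
For a solid circular section σ = 32M/(πd³), so d³ = 32M/(π σ_allow) = 32×93700/(π×61.25) = 15580 mm³.
d = 24.98 mm.

d = 25.0 mm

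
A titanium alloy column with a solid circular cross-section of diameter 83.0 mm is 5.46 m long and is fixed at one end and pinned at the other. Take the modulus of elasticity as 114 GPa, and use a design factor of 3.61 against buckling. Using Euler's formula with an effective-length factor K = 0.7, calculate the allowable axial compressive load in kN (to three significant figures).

I = πd⁴/64 = π×83.0⁴/64 = 2.330×10^6 mm⁴.
Effective length L_e = KL = 0.7×5.46 m = 3822 mm.
Euler critical load P_cr = π²EI/L_e² = π²×114000×2.330×10^6/3822² = 179400 N.
P_allow = P_cr/n = 179400/3.61 = 49700 N.

P_allow = 49.7 kN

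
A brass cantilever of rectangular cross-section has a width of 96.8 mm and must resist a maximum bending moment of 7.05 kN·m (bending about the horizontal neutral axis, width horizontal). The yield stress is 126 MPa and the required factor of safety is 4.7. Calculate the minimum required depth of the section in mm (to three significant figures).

σ_allow = 126/4.7 = 26.81 MPa.
For a rectangular section σ = 6M/(bh²), so h² = 6M/(b σ_allow) = 6×7050000/(96.8×26.81) = 16300 mm².
h = 127.7 mm.

h = 128 mm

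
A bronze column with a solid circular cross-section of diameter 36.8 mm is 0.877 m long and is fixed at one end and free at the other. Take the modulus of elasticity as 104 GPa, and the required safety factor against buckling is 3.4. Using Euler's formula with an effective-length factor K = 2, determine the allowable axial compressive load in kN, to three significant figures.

I = πd⁴/64 = π×36.8⁴/64 = 90020 mm⁴.
Effective length L_e = KL = 2×0.877 m = 1754 mm.
Euler critical load P_cr = π²EI/L_e² = π²×104000×90020/1754² = 30040 N.
P_allow = P_cr/n = 30040/3.4 = 8834 N.

P_allow = 8.83 kN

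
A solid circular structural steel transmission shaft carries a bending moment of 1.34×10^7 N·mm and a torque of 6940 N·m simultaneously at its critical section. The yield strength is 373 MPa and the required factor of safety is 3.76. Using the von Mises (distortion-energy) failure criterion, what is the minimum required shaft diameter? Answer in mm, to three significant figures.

d = 115 mm

σ_allow = σ_y/n = 373/3.76 = 99.20 MPa.
For a solid shaft σ_b = 32M/(πd³) and τ = 16T/(πd³), so the von Mises stress is σ' = (16/πd³)·√(4M²+3T²).
√(4M²+3T²) = √(4×(1.340×10^7)² + 3×(6.940×10^6)²) = 2.937×10^7 N·mm.
d³ = 16×2.937×10^7/(π×99.20) = 1.508×10^6 mm³.
d = 114.7 mm.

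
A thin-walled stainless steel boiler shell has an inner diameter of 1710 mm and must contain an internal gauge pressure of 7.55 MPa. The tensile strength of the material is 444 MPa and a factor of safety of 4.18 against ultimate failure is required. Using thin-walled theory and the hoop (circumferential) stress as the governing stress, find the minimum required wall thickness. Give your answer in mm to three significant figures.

t = 60.8 mm

σ_allow = 444/4.18 = 106.2 MPa.
Hoop stress σ_h = pD/(2t), so t = pD/(2σ_allow) = 7.55×1710/(2×106.2) = 60.77 mm.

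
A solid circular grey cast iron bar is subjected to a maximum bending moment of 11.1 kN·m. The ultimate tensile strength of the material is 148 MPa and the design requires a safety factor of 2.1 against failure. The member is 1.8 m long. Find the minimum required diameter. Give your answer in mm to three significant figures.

σ_allow = 148/2.1 = 70.48 MPa.
For a solid circular section σ = 32M/(πd³), so d³ = 32M/(π σ_allow) = 32×1.1100×10^7/(π×70.48) = 1.604×10^6 mm³.
d = 117.1 mm.

d = 117 mm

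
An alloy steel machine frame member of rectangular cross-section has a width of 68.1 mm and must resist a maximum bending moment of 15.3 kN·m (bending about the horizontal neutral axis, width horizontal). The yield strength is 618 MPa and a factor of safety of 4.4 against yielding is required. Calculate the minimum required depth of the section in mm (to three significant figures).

h = 98.0 mm

σ_allow = 618/4.4 = 140.5 MPa.
For a rectangular section σ = 6M/(bh²), so h² = 6M/(b σ_allow) = 6×1.5300×10^7/(68.1×140.5) = 9598 mm².
h = 97.97 mm.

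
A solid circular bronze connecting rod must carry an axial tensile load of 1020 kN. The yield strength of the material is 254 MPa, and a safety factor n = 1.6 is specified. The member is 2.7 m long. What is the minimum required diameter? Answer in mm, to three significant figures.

Allowable stress σ_allow = 254/1.6 = 158.8 MPa.
Required area A = F/σ_allow = 1020000/158.8 = 6425 mm².
A = πd²/4 → d = √(4A/π) = 90.45 mm.

d = 90.4 mm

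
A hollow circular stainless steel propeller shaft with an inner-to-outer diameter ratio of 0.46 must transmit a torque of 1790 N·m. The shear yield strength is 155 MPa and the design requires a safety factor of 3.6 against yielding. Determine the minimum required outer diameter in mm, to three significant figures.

d_o = 60.5 mm

τ_allow = 155/3.6 = 43.06 MPa.
For a hollow shaft τ = 16T/[πd_o³(1−k⁴)] with k = 0.46, so 1−k⁴ = 0.9552.
d_o³ = 16T/[π τ_allow (1−k⁴)] = 16×1790000/(π×43.06×0.9552) = 221700 mm³.
d_o = 60.52 mm.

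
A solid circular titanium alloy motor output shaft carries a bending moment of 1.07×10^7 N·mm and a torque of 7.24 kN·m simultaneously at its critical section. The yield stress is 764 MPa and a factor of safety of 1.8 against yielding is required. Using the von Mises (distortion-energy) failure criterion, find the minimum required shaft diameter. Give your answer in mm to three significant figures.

d = 66.8 mm

σ_allow = σ_y/n = 764/1.8 = 424.4 MPa.
For a solid shaft σ_b = 32M/(πd³) and τ = 16T/(πd³), so the von Mises stress is σ' = (16/πd³)·√(4M²+3T²).
√(4M²+3T²) = √(4×(1.070×10^7)² + 3×(7.240×10^6)²) = 2.480×10^7 N·mm.
d³ = 16×2.480×10^7/(π×424.4) = 297600 mm³.
d = 66.77 mm.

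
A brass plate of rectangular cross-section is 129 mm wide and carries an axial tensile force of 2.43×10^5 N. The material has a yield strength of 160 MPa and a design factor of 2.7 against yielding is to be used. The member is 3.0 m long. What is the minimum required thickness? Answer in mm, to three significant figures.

t = 31.8 mm

σ_allow = 160/2.7 = 59.26 MPa.
Required area A = F/σ_allow = 243000/59.26 = 4101 mm².
t = A/w = 4101/129 = 31.79 mm.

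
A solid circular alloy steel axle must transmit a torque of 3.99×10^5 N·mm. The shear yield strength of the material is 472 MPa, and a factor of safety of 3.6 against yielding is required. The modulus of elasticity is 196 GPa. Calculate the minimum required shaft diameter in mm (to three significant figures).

d = 24.9 mm

Allowable shear stress τ_allow = 472/3.6 = 131.1 MPa.
For a solid shaft τ = 16T/(πd³), so d³ = 16T/(π τ_allow) = 16×399000/(π×131.1) = 15500 mm³.
d = (15500)^(1/3) = 24.93 mm.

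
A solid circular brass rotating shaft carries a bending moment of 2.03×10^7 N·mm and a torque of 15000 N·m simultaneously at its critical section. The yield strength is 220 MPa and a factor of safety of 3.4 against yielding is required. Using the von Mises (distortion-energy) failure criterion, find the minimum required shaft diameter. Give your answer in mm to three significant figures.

σ_allow = σ_y/n = 220/3.4 = 64.71 MPa.
For a solid shaft σ_b = 32M/(πd³) and τ = 16T/(πd³), so the von Mises stress is σ' = (16/πd³)·√(4M²+3T²).
√(4M²+3T²) = √(4×(2.030×10^7)² + 3×(1.500×10^7)²) = 4.820×10^7 N·mm.
d³ = 16×4.820×10^7/(π×64.71) = 3.794×10^6 mm³.
d = 156.0 mm.

d = 156 mm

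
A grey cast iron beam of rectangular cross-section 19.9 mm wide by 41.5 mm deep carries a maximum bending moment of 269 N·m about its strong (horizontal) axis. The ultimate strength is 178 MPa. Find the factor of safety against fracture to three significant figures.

n = 3.78

Section modulus S = bh²/6 = 19.9×41.5²/6 = 5712 mm³.
σ = M/S = 269000/5712 = 47.09 MPa.
n = 178/47.09 = 3.780.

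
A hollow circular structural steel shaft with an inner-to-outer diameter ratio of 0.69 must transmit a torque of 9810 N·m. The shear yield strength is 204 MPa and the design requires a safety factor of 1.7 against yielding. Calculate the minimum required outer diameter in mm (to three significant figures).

τ_allow = 204/1.7 = 120.0 MPa.
For a hollow shaft τ = 16T/[πd_o³(1−k⁴)] with k = 0.69, so 1−k⁴ = 0.7733.
d_o³ = 16T/[π τ_allow (1−k⁴)] = 16×9810000/(π×120.0×0.7733) = 538400 mm³.
d_o = 81.35 mm.

d_o = 81.4 mm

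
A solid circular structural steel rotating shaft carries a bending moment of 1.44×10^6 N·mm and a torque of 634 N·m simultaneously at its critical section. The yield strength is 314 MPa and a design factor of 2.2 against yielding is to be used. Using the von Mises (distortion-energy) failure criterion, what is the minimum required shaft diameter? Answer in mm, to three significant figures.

d = 47.9 mm

σ_allow = σ_y/n = 314/2.2 = 142.7 MPa.
For a solid shaft σ_b = 32M/(πd³) and τ = 16T/(πd³), so the von Mises stress is σ' = (16/πd³)·√(4M²+3T²).
√(4M²+3T²) = √(4×(1.440×10^6)² + 3×(634000)²) = 3.082×10^6 N·mm.
d³ = 16×3.082×10^6/(π×142.7) = 110000 mm³.
d = 47.91 mm.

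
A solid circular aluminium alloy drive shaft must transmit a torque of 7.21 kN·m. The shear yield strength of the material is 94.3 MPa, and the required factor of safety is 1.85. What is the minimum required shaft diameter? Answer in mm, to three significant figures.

Allowable shear stress τ_allow = 94.3/1.85 = 50.97 MPa.
For a solid shaft τ = 16T/(πd³), so d³ = 16T/(π τ_allow) = 16×7210000/(π×50.97) = 720400 mm³.
d = (720400)^(1/3) = 89.64 mm.

d = 89.6 mm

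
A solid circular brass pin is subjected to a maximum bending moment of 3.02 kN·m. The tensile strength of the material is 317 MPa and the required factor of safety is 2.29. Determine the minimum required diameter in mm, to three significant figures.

d = 60.6 mm

σ_allow = 317/2.29 = 138.4 MPa.
For a solid circular section σ = 32M/(πd³), so d³ = 32M/(π σ_allow) = 32×3020000/(π×138.4) = 222200 mm³.
d = 60.57 mm.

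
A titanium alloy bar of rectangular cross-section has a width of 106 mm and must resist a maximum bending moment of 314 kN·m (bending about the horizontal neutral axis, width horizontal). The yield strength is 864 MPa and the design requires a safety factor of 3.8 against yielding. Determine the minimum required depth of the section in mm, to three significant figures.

h = 280 mm

σ_allow = 864/3.8 = 227.4 MPa.
For a rectangular section σ = 6M/(bh²), so h² = 6M/(b σ_allow) = 6×3.1400×10^8/(106×227.4) = 78170 mm².
h = 279.6 mm.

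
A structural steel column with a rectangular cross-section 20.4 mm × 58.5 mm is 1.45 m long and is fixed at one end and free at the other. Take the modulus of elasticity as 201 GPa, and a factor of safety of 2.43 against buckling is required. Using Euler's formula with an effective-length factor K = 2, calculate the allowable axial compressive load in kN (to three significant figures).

Buckling occurs about the weak axis: I_min = h·b³/12 = 58.5×20.4³/12 = 41390 mm⁴ (b = 20.4 mm is the smaller dimension).
Effective length L_e = KL = 2×1.45 m = 2900 mm.
Euler critical load P_cr = π²EI/L_e² = π²×201000×41390/2900² = 9763 N.
P_allow = P_cr/n = 9763/2.43 = 4018 N.

P_allow = 4.02 kN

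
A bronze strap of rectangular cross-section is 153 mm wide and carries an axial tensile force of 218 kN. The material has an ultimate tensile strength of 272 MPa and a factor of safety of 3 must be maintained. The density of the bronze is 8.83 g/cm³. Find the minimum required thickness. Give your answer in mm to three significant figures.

σ_allow = 272/3 = 90.67 MPa.
Required area A = F/σ_allow = 218000/90.67 = 2404 mm².
t = A/w = 2404/153 = 15.72 mm.

t = 15.7 mm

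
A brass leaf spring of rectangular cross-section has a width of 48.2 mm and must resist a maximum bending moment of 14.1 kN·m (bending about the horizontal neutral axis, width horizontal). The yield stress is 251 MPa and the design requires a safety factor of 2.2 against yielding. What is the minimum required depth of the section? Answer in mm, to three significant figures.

h = 124 mm

σ_allow = 251/2.2 = 114.1 MPa.
For a rectangular section σ = 6M/(bh²), so h² = 6M/(b σ_allow) = 6×1.4100×10^7/(48.2×114.1) = 15380 mm².
h = 124.0 mm.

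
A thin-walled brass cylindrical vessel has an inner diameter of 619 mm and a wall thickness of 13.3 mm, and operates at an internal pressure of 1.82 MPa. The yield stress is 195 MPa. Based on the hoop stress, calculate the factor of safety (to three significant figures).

n = 4.60

σ_h = pD/(2t) = 1.82×619/(2×13.3) = 42.35 MPa.
n = 195/42.35 = 4.604.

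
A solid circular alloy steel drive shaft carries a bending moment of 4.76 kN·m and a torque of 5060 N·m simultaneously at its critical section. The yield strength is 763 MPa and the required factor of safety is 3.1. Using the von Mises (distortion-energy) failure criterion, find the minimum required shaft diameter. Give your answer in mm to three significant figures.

σ_allow = σ_y/n = 763/3.1 = 246.1 MPa.
For a solid shaft σ_b = 32M/(πd³) and τ = 16T/(πd³), so the von Mises stress is σ' = (16/πd³)·√(4M²+3T²).
√(4M²+3T²) = √(4×(4.760×10^6)² + 3×(5.060×10^6)²) = 1.294×10^7 N·mm.
d³ = 16×1.294×10^7/(π×246.1) = 267800 mm³.
d = 64.45 mm.

d = 64.5 mm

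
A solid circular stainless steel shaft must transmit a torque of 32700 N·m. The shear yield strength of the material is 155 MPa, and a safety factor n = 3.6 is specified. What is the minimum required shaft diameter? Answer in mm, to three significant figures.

Allowable shear stress τ_allow = 155/3.6 = 43.06 MPa.
For a solid shaft τ = 16T/(πd³), so d³ = 16T/(π τ_allow) = 16×3.2700×10^7/(π×43.06) = 3.868×10^6 mm³.
d = (3.868×10^6)^(1/3) = 157.0 mm.

d = 157 mm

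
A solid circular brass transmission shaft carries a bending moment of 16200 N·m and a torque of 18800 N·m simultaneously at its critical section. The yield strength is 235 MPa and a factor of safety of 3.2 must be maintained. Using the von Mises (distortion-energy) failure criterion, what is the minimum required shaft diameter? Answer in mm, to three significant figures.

d = 147 mm

σ_allow = σ_y/n = 235/3.2 = 73.44 MPa.
For a solid shaft σ_b = 32M/(πd³) and τ = 16T/(πd³), so the von Mises stress is σ' = (16/πd³)·√(4M²+3T²).
√(4M²+3T²) = √(4×(1.620×10^7)² + 3×(1.880×10^7)²) = 4.594×10^7 N·mm.
d³ = 16×4.594×10^7/(π×73.44) = 3.186×10^6 mm³.
d = 147.1 mm.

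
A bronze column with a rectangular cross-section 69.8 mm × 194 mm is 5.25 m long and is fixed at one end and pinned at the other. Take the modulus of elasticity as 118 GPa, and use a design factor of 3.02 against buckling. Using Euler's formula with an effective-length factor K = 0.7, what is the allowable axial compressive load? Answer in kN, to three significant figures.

P_allow = 157 kN

Buckling occurs about the weak axis: I_min = h·b³/12 = 194×69.8³/12 = 5.498×10^6 mm⁴ (b = 69.8 mm is the smaller dimension).
Effective length L_e = KL = 0.7×5.25 m = 3675 mm.
Euler critical load P_cr = π²EI/L_e² = π²×118000×5.498×10^6/3675² = 474100 N.
P_allow = P_cr/n = 474100/3.02 = 157000 N.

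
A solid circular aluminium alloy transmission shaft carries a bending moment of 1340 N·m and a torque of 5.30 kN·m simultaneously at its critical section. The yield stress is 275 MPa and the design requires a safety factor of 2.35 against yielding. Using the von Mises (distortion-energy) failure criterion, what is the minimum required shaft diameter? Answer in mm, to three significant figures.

σ_allow = σ_y/n = 275/2.35 = 117.0 MPa.
For a solid shaft σ_b = 32M/(πd³) and τ = 16T/(πd³), so the von Mises stress is σ' = (16/πd³)·√(4M²+3T²).
√(4M²+3T²) = √(4×(1.340×10^6)² + 3×(5.300×10^6)²) = 9.563×10^6 N·mm.
d³ = 16×9.563×10^6/(π×117.0) = 416200 mm³.
d = 74.66 mm.

d = 74.7 mm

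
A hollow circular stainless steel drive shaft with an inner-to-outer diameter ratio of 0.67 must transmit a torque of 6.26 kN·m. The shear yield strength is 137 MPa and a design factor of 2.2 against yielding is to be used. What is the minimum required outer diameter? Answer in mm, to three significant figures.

τ_allow = 137/2.2 = 62.27 MPa.
For a hollow shaft τ = 16T/[πd_o³(1−k⁴)] with k = 0.67, so 1−k⁴ = 0.7985.
d_o³ = 16T/[π τ_allow (1−k⁴)] = 16×6260000/(π×62.27×0.7985) = 641200 mm³.
d_o = 86.23 mm.

d_o = 86.2 mm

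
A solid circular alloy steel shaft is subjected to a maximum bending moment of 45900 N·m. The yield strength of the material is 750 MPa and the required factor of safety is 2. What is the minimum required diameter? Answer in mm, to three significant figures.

d = 108 mm

σ_allow = 750/2 = 375.0 MPa.
For a solid circular section σ = 32M/(πd³), so d³ = 32M/(π σ_allow) = 32×4.5900×10^7/(π×375.0) = 1.247×10^6 mm³.
d = 107.6 mm.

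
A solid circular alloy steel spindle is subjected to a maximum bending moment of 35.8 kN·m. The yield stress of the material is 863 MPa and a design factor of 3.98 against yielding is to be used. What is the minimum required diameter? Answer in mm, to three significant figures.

σ_allow = 863/3.98 = 216.8 MPa.
For a solid circular section σ = 32M/(πd³), so d³ = 32M/(π σ_allow) = 32×3.5800×10^7/(π×216.8) = 1.682×10^6 mm³.
d = 118.9 mm.

d = 119 mm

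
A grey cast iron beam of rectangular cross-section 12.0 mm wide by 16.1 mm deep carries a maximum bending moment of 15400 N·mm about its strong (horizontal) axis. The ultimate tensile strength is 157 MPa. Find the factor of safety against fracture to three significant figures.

n = 5.29

Section modulus S = bh²/6 = 12.0×16.1²/6 = 518.4 mm³.
σ = M/S = 15400/518.4 = 29.71 MPa.
n = 157/29.71 = 5.285.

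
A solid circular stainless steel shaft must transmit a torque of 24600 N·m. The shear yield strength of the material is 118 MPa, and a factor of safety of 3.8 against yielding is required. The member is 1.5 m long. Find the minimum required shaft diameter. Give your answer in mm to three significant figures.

Allowable shear stress τ_allow = 118/3.8 = 31.05 MPa.
For a solid shaft τ = 16T/(πd³), so d³ = 16T/(π τ_allow) = 16×2.4600×10^7/(π×31.05) = 4.035×10^6 mm³.
d = (4.035×10^6)^(1/3) = 159.2 mm.

d = 159 mm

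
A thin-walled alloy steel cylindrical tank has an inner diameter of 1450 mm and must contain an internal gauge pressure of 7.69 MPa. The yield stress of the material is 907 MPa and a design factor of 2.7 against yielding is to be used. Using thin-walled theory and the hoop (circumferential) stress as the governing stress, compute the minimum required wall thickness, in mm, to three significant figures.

t = 16.6 mm

σ_allow = 907/2.7 = 335.9 MPa.
Hoop stress σ_h = pD/(2t), so t = pD/(2σ_allow) = 7.69×1450/(2×335.9) = 16.60 mm.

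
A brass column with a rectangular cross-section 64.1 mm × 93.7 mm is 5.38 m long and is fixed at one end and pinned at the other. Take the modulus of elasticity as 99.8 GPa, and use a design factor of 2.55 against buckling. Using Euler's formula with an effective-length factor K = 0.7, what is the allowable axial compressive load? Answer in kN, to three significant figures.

P_allow = 56.0 kN

Buckling occurs about the weak axis: I_min = h·b³/12 = 93.7×64.1³/12 = 2.057×10^6 mm⁴ (b = 64.1 mm is the smaller dimension).
Effective length L_e = KL = 0.7×5.38 m = 3766 mm.
Euler critical load P_cr = π²EI/L_e² = π²×99800×2.057×10^6/3766² = 142800 N.
P_allow = P_cr/n = 142800/2.55 = 56010 N.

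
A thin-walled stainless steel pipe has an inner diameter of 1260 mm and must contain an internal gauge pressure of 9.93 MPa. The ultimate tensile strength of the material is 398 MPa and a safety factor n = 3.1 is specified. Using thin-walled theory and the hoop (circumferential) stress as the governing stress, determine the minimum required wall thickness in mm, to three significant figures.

σ_allow = 398/3.1 = 128.4 MPa.
Hoop stress σ_h = pD/(2t), so t = pD/(2σ_allow) = 9.93×1260/(2×128.4) = 48.73 mm.

t = 48.7 mm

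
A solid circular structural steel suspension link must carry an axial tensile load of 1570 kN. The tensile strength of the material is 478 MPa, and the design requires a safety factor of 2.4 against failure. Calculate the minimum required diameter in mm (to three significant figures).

d = 100 mm

Allowable stress σ_allow = 478/2.4 = 199.2 MPa.
Required area A = F/σ_allow = 1570000/199.2 = 7883 mm².
A = πd²/4 → d = √(4A/π) = 100.2 mm.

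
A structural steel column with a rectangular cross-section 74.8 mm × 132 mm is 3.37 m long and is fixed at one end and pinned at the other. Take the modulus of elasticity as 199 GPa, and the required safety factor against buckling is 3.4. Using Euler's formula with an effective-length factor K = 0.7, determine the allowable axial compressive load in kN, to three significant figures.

P_allow = 478 kN

Buckling occurs about the weak axis: I_min = h·b³/12 = 132×74.8³/12 = 4.604×10^6 mm⁴ (b = 74.8 mm is the smaller dimension).
Effective length L_e = KL = 0.7×3.37 m = 2359 mm.
Euler critical load P_cr = π²EI/L_e² = π²×199000×4.604×10^6/2359² = 1.625×10^6 N.
P_allow = P_cr/n = 1.625×10^6/3.4 = 477900 N.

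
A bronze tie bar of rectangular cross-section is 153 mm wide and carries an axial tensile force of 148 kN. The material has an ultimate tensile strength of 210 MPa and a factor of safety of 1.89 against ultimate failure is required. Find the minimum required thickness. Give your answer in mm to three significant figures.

t = 8.71 mm

σ_allow = 210/1.89 = 111.1 MPa.
Required area A = F/σ_allow = 148000/111.1 = 1332 mm².
t = A/w = 1332/153 = 8.706 mm.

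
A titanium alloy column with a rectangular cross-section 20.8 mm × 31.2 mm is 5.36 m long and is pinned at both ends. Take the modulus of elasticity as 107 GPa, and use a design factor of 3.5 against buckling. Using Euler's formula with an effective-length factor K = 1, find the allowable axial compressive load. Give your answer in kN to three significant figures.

Buckling occurs about the weak axis: I_min = h·b³/12 = 31.2×20.8³/12 = 23400 mm⁴ (b = 20.8 mm is the smaller dimension).
Effective length L_e = KL = 1×5.36 m = 5360 mm.
Euler critical load P_cr = π²EI/L_e² = π²×107000×23400/5360² = 860.0 N.
P_allow = P_cr/n = 860.0/3.5 = 245.7 N.

P_allow = 0.246 kN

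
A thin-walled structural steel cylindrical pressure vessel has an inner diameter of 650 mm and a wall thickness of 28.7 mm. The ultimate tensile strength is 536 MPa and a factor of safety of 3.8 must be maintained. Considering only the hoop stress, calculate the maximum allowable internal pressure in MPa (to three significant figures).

p_allow = 12.5 MPa

σ_allow = 536/3.8 = 141.1 MPa.
σ_h = pD/(2t) → p_allow = 2σ_allow t/D = 2×141.1×28.7/650 = 12.46 MPa.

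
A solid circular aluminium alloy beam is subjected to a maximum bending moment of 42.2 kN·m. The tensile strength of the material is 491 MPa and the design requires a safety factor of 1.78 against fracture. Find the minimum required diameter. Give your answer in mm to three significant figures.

d = 116 mm

σ_allow = 491/1.78 = 275.8 MPa.
For a solid circular section σ = 32M/(πd³), so d³ = 32M/(π σ_allow) = 32×4.2200×10^7/(π×275.8) = 1.558×10^6 mm³.
d = 115.9 mm.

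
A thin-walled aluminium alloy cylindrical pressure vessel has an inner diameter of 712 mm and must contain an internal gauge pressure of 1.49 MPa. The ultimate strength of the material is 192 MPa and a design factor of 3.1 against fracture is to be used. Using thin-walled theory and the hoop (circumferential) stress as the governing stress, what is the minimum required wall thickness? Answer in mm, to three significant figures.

σ_allow = 192/3.1 = 61.94 MPa.
Hoop stress σ_h = pD/(2t), so t = pD/(2σ_allow) = 1.49×712/(2×61.94) = 8.564 mm.

t = 8.56 mm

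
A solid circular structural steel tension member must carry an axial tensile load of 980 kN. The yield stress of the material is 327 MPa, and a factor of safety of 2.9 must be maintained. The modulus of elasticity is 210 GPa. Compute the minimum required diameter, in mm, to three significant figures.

Allowable stress σ_allow = 327/2.9 = 112.8 MPa.
Required area A = F/σ_allow = 980000/112.8 = 8691 mm².
A = πd²/4 → d = √(4A/π) = 105.2 mm.

d = 105 mm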